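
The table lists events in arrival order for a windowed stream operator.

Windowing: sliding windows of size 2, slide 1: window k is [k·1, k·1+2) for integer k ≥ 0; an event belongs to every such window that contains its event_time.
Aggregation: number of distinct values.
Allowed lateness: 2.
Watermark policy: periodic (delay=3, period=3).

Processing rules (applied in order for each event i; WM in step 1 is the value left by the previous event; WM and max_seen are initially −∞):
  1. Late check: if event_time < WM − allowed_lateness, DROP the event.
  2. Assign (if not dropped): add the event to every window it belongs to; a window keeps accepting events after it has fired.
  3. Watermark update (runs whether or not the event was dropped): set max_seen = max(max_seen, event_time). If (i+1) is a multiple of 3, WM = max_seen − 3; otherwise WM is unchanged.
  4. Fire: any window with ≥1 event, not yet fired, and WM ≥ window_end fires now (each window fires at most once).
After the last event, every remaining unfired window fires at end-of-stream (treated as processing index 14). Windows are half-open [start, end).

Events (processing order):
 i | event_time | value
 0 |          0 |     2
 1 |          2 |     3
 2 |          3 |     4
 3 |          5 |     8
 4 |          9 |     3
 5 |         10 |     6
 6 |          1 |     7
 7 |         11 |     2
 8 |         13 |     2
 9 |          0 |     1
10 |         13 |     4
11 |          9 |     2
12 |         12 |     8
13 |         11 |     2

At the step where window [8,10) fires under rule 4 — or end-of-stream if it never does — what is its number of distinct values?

1

i=0 t=0 v=2: → [0,2); WM=−∞
i=1 t=2 v=3: → [2,4),[1,3); WM=−∞
i=2 t=3 v=4: → [3,5),[2,4); WM=0
i=3 t=5 v=8: → [5,7),[4,6); WM=0
i=4 t=9 v=3: → [9,11),[8,10); WM=0
i=5 t=10 v=6: → [10,12),[9,11); WM=7; [0,2) fires=1 [1,3) fires=1 [2,4) fires=2 [3,5) fires=1 [4,6) fires=1 [5,7) fires=1
i=6 t=1 v=7: DROP (t<7-2); WM=7
i=7 t=11 v=2: → [11,13),[10,12); WM=7
i=8 t=13 v=2: → [13,15),[12,14); WM=10; [8,10) fires=1
i=9 t=0 v=1: DROP (t<10-2); WM=10
i=10 t=13 v=4: → [13,15),[12,14); WM=10
i=11 t=9 v=2: → [9,11),[8,10); WM=10
i=12 t=12 v=8: → [12,14),[11,13); WM=10
i=13 t=11 v=2: → [11,13),[10,12); WM=10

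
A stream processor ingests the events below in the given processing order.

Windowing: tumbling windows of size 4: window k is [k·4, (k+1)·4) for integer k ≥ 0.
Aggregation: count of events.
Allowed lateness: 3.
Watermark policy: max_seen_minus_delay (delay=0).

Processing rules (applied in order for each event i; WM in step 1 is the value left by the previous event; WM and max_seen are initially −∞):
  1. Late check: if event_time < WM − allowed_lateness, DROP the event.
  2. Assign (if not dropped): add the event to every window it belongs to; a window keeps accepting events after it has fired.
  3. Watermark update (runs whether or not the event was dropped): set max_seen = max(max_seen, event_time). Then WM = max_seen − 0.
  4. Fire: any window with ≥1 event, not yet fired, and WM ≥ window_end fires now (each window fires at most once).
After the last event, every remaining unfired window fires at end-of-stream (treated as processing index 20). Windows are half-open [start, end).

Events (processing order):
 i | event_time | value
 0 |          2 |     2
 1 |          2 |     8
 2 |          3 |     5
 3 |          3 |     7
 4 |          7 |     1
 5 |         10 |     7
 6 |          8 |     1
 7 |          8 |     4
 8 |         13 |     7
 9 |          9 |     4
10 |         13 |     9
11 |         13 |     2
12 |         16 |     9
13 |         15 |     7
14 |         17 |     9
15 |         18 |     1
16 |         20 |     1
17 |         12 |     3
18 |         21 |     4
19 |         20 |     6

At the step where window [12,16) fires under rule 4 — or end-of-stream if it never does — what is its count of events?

i=0 t=2 v=2: → [0,4); WM=2
i=1 t=2 v=8: → [0,4); WM=2
i=2 t=3 v=5: → [0,4); WM=3
i=3 t=3 v=7: → [0,4); WM=3
i=4 t=7 v=1: → [4,8); WM=7; [0,4) fires=4
i=5 t=10 v=7: → [8,12); WM=10; [4,8) fires=1
i=6 t=8 v=1: → [8,12); WM=10
i=7 t=8 v=4: → [8,12); WM=10
i=8 t=13 v=7: → [12,16); WM=13; [8,12) fires=3
i=9 t=9 v=4: DROP (t<13-3); WM=13
i=10 t=13 v=9: → [12,16); WM=13
i=11 t=13 v=2: → [12,16); WM=13
i=12 t=16 v=9: → [16,20); WM=16; [12,16) fires=3
i=13 t=15 v=7: → [12,16); WM=16
i=14 t=17 v=9: → [16,20); WM=17
i=15 t=18 v=1: → [16,20); WM=18
i=16 t=20 v=1: → [20,24); WM=20; [16,20) fires=3
i=17 t=12 v=3: DROP (t<20-3); WM=20
i=18 t=21 v=4: → [20,24); WM=21
i=19 t=20 v=6: → [20,24); WM=21

3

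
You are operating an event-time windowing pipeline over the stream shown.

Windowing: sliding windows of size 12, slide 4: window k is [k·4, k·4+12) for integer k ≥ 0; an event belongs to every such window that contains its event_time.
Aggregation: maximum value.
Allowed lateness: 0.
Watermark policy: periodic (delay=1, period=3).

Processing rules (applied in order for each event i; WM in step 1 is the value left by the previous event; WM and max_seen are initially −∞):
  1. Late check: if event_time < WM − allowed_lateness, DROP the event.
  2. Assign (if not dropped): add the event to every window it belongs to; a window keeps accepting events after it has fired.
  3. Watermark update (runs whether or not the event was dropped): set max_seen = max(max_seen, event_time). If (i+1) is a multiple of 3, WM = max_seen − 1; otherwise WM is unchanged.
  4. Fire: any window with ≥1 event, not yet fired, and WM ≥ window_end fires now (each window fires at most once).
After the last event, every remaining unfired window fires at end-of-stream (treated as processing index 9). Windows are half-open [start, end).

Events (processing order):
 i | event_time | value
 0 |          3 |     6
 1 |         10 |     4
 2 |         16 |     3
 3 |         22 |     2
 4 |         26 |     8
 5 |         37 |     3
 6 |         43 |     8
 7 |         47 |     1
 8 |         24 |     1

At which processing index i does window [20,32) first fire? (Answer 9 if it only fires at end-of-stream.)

5

i=0 t=3 v=6: → [0,12); WM=−∞
i=1 t=10 v=4: → [8,20),[4,16),[0,12); WM=−∞
i=2 t=16 v=3: → [16,28),[12,24),[8,20); WM=15; [0,12) fires=6
i=3 t=22 v=2: → [20,32),[16,28),[12,24); WM=15
i=4 t=26 v=8: → [24,36),[20,32),[16,28); WM=15
i=5 t=37 v=3: → [36,48),[32,44),[28,40); WM=36; [4,16) fires=4 [8,20) fires=4 [12,24) fires=3 [16,28) fires=8 [20,32) fires=8 [24,36) fires=8
i=6 t=43 v=8: → [40,52),[36,48),[32,44); WM=36
i=7 t=47 v=1: → [44,56),[40,52),[36,48); WM=36
i=8 t=24 v=1: DROP (t<36-0); WM=46; [28,40) fires=3 [32,44) fires=8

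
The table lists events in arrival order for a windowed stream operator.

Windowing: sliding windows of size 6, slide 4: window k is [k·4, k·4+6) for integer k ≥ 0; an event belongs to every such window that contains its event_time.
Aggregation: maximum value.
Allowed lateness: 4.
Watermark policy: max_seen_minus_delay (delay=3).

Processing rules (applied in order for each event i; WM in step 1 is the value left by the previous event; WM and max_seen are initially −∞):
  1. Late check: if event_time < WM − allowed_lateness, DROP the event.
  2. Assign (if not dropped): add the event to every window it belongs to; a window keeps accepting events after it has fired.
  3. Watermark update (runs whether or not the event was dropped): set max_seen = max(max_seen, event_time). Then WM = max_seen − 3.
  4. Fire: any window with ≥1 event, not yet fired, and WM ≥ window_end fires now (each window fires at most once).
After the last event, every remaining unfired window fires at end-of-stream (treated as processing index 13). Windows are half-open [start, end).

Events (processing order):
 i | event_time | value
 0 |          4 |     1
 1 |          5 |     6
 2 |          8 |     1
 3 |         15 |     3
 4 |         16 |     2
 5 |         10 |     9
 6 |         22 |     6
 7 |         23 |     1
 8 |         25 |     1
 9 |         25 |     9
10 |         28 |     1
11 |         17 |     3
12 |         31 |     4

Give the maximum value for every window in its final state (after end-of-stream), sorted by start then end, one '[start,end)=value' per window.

i=0 t=4 v=1: → [4,10),[0,6); WM=1
i=1 t=5 v=6: → [4,10),[0,6); WM=2
i=2 t=8 v=1: → [8,14),[4,10); WM=5
i=3 t=15 v=3: → [12,18); WM=12; [0,6) fires=6 [4,10) fires=6
i=4 t=16 v=2: → [16,22),[12,18); WM=13
i=5 t=10 v=9: → [8,14); WM=13
i=6 t=22 v=6: → [20,26); WM=19; [8,14) fires=9 [12,18) fires=3
i=7 t=23 v=1: → [20,26); WM=20
i=8 t=25 v=1: → [24,30),[20,26); WM=22; [16,22) fires=2
i=9 t=25 v=9: → [24,30),[20,26); WM=22
i=10 t=28 v=1: → [28,34),[24,30); WM=25
i=11 t=17 v=3: DROP (t<25-4); WM=25
i=12 t=31 v=4: → [28,34); WM=28; [20,26) fires=9

[0,6)=6 [4,10)=6 [8,14)=9 [12,18)=3 [16,22)=2 [20,26)=9 [24,30)=9 [28,34)=4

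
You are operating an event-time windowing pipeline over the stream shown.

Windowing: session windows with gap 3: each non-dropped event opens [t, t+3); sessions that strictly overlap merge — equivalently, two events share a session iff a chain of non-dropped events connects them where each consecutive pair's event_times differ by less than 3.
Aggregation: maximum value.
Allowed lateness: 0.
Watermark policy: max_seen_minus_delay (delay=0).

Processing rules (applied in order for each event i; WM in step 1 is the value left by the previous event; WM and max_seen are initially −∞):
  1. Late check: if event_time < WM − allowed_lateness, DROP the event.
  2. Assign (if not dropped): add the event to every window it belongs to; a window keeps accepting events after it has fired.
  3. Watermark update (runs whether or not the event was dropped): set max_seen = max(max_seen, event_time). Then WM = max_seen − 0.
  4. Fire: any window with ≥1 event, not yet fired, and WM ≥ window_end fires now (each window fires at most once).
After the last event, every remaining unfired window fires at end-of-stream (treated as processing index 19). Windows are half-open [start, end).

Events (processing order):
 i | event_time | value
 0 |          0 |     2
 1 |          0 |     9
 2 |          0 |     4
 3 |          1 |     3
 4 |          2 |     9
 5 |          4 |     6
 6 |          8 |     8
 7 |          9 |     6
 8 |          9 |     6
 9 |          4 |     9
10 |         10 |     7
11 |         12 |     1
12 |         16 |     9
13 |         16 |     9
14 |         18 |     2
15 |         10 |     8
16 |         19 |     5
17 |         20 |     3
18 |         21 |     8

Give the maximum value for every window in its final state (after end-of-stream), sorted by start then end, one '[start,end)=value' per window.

i=0 t=0 v=2: → [0,3); WM=0
i=1 t=0 v=9: → [0,3); WM=0
i=2 t=0 v=4: → [0,3); WM=0
i=3 t=1 v=3: → [0,4); WM=1
i=4 t=2 v=9: → [0,5); WM=2
i=5 t=4 v=6: → [0,7); WM=4
i=6 t=8 v=8: → [8,11); WM=8
i=7 t=9 v=6: → [8,12); WM=9
i=8 t=9 v=6: → [8,12); WM=9
i=9 t=4 v=9: DROP (t<9-0); WM=9
i=10 t=10 v=7: → [8,13); WM=10
i=11 t=12 v=1: → [8,15); WM=12
i=12 t=16 v=9: → [16,19); WM=16
i=13 t=16 v=9: → [16,19); WM=16
i=14 t=18 v=2: → [16,21); WM=18
i=15 t=10 v=8: DROP (t<18-0); WM=18
i=16 t=19 v=5: → [16,22); WM=19
i=17 t=20 v=3: → [16,23); WM=20
i=18 t=21 v=8: → [16,24); WM=21

[0,7)=9 [8,15)=8 [16,24)=9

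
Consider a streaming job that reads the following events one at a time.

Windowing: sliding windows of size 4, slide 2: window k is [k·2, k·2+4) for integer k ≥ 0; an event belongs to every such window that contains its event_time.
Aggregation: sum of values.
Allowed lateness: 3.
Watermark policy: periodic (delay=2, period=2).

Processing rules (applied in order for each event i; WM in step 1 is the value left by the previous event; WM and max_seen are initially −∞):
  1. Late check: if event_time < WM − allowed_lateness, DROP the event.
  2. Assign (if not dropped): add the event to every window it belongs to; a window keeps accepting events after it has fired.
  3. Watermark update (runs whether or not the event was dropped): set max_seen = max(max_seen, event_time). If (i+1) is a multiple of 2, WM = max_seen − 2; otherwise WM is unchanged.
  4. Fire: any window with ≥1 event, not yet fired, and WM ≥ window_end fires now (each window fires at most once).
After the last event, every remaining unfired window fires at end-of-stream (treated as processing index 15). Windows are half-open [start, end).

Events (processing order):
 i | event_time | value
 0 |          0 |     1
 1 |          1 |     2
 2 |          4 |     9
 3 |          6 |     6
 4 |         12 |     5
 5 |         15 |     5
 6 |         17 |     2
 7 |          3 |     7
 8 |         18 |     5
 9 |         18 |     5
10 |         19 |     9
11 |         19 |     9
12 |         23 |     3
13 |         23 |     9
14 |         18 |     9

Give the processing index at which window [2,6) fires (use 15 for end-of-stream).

i=0 t=0 v=1: → [0,4); WM=−∞
i=1 t=1 v=2: → [0,4); WM=-1
i=2 t=4 v=9: → [4,8),[2,6); WM=-1
i=3 t=6 v=6: → [6,10),[4,8); WM=4; [0,4) fires=3
i=4 t=12 v=5: → [12,16),[10,14); WM=4
i=5 t=15 v=5: → [14,18),[12,16); WM=13; [2,6) fires=9 [4,8) fires=15 [6,10) fires=6
i=6 t=17 v=2: → [16,20),[14,18); WM=13
i=7 t=3 v=7: DROP (t<13-3); WM=15; [10,14) fires=5
i=8 t=18 v=5: → [18,22),[16,20); WM=15
i=9 t=18 v=5: → [18,22),[16,20); WM=16; [12,16) fires=10
i=10 t=19 v=9: → [18,22),[16,20); WM=16
i=11 t=19 v=9: → [18,22),[16,20); WM=17
i=12 t=23 v=3: → [22,26),[20,24); WM=17
i=13 t=23 v=9: → [22,26),[20,24); WM=21; [14,18) fires=7 [16,20) fires=30
i=14 t=18 v=9: → [18,22),[16,20); WM=21

5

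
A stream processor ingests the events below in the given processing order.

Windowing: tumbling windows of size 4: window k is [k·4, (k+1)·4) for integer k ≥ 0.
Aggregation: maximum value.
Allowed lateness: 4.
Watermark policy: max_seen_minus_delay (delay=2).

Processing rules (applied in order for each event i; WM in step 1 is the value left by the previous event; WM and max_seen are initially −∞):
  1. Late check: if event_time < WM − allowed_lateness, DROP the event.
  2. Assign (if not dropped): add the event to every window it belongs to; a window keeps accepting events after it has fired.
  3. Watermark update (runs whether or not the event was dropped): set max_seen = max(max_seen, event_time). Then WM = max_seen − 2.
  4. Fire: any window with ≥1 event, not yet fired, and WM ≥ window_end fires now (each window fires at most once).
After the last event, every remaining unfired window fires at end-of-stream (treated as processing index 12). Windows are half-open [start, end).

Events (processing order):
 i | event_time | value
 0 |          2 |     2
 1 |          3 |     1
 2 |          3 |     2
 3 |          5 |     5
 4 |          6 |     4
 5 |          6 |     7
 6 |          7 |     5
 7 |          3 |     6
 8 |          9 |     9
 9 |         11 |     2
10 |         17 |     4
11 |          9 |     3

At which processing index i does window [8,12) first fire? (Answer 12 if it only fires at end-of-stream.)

i=0 t=2 v=2: → [0,4); WM=0
i=1 t=3 v=1: → [0,4); WM=1
i=2 t=3 v=2: → [0,4); WM=1
i=3 t=5 v=5: → [4,8); WM=3
i=4 t=6 v=4: → [4,8); WM=4; [0,4) fires=2
i=5 t=6 v=7: → [4,8); WM=4
i=6 t=7 v=5: → [4,8); WM=5
i=7 t=3 v=6: → [0,4); WM=5
i=8 t=9 v=9: → [8,12); WM=7
i=9 t=11 v=2: → [8,12); WM=9; [4,8) fires=7
i=10 t=17 v=4: → [16,20); WM=15; [8,12) fires=9
i=11 t=9 v=3: DROP (t<15-4); WM=15

10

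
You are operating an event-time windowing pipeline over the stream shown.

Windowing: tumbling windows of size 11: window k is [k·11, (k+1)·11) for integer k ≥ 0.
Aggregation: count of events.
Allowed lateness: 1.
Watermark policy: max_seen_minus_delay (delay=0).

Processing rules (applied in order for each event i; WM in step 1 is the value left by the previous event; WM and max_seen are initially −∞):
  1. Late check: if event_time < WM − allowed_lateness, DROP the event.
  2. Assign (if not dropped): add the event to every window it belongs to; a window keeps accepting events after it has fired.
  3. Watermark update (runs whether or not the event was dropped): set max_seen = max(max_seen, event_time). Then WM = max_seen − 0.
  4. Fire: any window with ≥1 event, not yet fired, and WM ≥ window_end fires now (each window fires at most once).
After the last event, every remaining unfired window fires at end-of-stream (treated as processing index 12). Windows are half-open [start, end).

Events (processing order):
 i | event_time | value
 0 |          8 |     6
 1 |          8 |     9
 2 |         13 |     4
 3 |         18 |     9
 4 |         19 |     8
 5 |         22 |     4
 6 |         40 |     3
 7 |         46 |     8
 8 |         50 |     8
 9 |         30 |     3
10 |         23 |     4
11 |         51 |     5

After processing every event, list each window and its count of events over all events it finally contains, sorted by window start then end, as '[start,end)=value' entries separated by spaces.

[0,11)=2 [11,22)=3 [22,33)=1 [33,44)=1 [44,55)=3

i=0 t=8 v=6: → [0,11); WM=8
i=1 t=8 v=9: → [0,11); WM=8
i=2 t=13 v=4: → [11,22); WM=13; [0,11) fires=2
i=3 t=18 v=9: → [11,22); WM=18
i=4 t=19 v=8: → [11,22); WM=19
i=5 t=22 v=4: → [22,33); WM=22; [11,22) fires=3
i=6 t=40 v=3: → [33,44); WM=40; [22,33) fires=1
i=7 t=46 v=8: → [44,55); WM=46; [33,44) fires=1
i=8 t=50 v=8: → [44,55); WM=50
i=9 t=30 v=3: DROP (t<50-1); WM=50
i=10 t=23 v=4: DROP (t<50-1); WM=50
i=11 t=51 v=5: → [44,55); WM=51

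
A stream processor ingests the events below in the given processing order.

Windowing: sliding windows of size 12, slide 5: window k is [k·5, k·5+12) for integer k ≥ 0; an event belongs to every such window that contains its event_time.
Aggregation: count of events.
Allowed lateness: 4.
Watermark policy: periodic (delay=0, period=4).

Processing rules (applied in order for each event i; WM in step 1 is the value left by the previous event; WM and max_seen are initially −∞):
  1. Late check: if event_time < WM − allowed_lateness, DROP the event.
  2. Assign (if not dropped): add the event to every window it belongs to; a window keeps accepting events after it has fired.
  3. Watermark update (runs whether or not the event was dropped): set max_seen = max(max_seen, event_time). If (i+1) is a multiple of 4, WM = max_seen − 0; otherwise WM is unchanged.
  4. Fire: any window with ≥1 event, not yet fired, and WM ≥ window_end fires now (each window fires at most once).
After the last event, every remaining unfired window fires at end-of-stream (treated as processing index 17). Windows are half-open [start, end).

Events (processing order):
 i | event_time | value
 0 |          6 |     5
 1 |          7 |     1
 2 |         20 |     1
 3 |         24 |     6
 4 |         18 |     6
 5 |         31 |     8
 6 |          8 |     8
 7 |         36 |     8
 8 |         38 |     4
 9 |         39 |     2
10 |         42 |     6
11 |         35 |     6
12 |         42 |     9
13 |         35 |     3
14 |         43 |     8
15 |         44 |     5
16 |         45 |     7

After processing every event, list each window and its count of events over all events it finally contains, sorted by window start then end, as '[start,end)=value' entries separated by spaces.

i=0 t=6 v=5: → [5,17),[0,12); WM=−∞
i=1 t=7 v=1: → [5,17),[0,12); WM=−∞
i=2 t=20 v=1: → [20,32),[15,27),[10,22); WM=−∞
i=3 t=24 v=6: → [20,32),[15,27); WM=24; [0,12) fires=2 [5,17) fires=2 [10,22) fires=1
i=4 t=18 v=6: DROP (t<24-4); WM=24
i=5 t=31 v=8: → [30,42),[25,37),[20,32); WM=24
i=6 t=8 v=8: DROP (t<24-4); WM=24
i=7 t=36 v=8: → [35,47),[30,42),[25,37); WM=36; [15,27) fires=2 [20,32) fires=3
i=8 t=38 v=4: → [35,47),[30,42); WM=36
i=9 t=39 v=2: → [35,47),[30,42); WM=36
i=10 t=42 v=6: → [40,52),[35,47); WM=36
i=11 t=35 v=6: → [35,47),[30,42),[25,37); WM=42; [25,37) fires=3 [30,42) fires=5
i=12 t=42 v=9: → [40,52),[35,47); WM=42
i=13 t=35 v=3: DROP (t<42-4); WM=42
i=14 t=43 v=8: → [40,52),[35,47); WM=42
i=15 t=44 v=5: → [40,52),[35,47); WM=44
i=16 t=45 v=7: → [45,57),[40,52),[35,47); WM=44

[0,12)=2 [5,17)=2 [10,22)=1 [15,27)=2 [20,32)=3 [25,37)=3 [30,42)=5 [35,47)=9 [40,52)=5 [45,57)=1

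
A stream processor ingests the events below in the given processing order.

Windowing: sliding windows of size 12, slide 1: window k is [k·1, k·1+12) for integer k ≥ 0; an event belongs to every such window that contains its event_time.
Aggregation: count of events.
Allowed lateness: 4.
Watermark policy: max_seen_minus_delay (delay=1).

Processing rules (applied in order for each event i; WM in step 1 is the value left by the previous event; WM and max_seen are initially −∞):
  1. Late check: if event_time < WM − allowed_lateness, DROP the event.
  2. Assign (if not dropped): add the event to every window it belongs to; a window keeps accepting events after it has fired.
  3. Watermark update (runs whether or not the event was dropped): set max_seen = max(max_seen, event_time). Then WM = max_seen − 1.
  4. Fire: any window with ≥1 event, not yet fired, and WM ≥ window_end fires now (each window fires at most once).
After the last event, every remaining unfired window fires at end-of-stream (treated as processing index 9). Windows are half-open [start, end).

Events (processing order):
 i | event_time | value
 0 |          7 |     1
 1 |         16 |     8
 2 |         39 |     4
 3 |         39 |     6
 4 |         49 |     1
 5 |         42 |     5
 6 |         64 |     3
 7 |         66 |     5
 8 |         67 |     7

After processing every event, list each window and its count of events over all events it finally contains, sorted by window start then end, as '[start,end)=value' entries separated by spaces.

i=0 t=7 v=1: → [7,19),[6,18),[5,17),[4,16),[3,15),[2,14),[1,13),[0,12); WM=6
i=1 t=16 v=8: → [16,28),[15,27),[14,26),[13,25),[12,24),[11,23),[10,22),[9,21),[8,20),[7,19),[6,18),[5,17); WM=15; [0,12) fires=1 [1,13) fires=1 [2,14) fires=1 [3,15) fires=1
i=2 t=39 v=4: → [39,51),[38,50),[37,49),[36,48),[35,47),[34,46),[33,45),[32,44),[31,43),[30,42),[29,41),[28,40); WM=38; [4,16) fires=1 [5,17) fires=2 [6,18) fires=2 [7,19) fires=2 [8,20) fires=1 [9,21) fires=1 [10,22) fires=1 [11,23) fires=1 [12,24) fires=1 [13,25) fires=1 [14,26) fires=1 [15,27) fires=1 [16,28) fires=1
i=3 t=39 v=6: → [39,51),[38,50),[37,49),[36,48),[35,47),[34,46),[33,45),[32,44),[31,43),[30,42),[29,41),[28,40); WM=38
i=4 t=49 v=1: → [49,61),[48,60),[47,59),[46,58),[45,57),[44,56),[43,55),[42,54),[41,53),[40,52),[39,51),[38,50); WM=48; [28,40) fires=2 [29,41) fires=2 [30,42) fires=2 [31,43) fires=2 [32,44) fires=2 [33,45) fires=2 [34,46) fires=2 [35,47) fires=2 [36,48) fires=2
i=5 t=42 v=5: DROP (t<48-4); WM=48
i=6 t=64 v=3: → [64,76),[63,75),[62,74),[61,73),[60,72),[59,71),[58,70),[57,69),[56,68),[55,67),[54,66),[53,65); WM=63; [37,49) fires=2 [38,50) fires=3 [39,51) fires=3 [40,52) fires=1 [41,53) fires=1 [42,54) fires=1 [43,55) fires=1 [44,56) fires=1 [45,57) fires=1 [46,58) fires=1 [47,59) fires=1 [48,60) fires=1 [49,61) fires=1
i=7 t=66 v=5: → [66,78),[65,77),[64,76),[63,75),[62,74),[61,73),[60,72),[59,71),[58,70),[57,69),[56,68),[55,67); WM=65; [53,65) fires=1
i=8 t=67 v=7: → [67,79),[66,78),[65,77),[64,76),[63,75),[62,74),[61,73),[60,72),[59,71),[58,70),[57,69),[56,68); WM=66; [54,66) fires=1

[0,12)=1 [1,13)=1 [2,14)=1 [3,15)=1 [4,16)=1 [5,17)=2 [6,18)=2 [7,19)=2 [8,20)=1 [9,21)=1 [10,22)=1 [11,23)=1 [12,24)=1 [13,25)=1 [14,26)=1 [15,27)=1 [16,28)=1 [28,40)=2 [29,41)=2 [30,42)=2 [31,43)=2 [32,44)=2 [33,45)=2 [34,46)=2 [35,47)=2 [36,48)=2 [37,49)=2 [38,50)=3 [39,51)=3 [40,52)=1 [41,53)=1 [42,54)=1 [43,55)=1 [44,56)=1 [45,57)=1 [46,58)=1 [47,59)=1 [48,60)=1 [49,61)=1 [53,65)=1 [54,66)=1 [55,67)=2 [56,68)=3 [57,69)=3 [58,70)=3 [59,71)=3 [60,72)=3 [61,73)=3 [62,74)=3 [63,75)=3 [64,76)=3 [65,77)=2 [66,78)=2 [67,79)=1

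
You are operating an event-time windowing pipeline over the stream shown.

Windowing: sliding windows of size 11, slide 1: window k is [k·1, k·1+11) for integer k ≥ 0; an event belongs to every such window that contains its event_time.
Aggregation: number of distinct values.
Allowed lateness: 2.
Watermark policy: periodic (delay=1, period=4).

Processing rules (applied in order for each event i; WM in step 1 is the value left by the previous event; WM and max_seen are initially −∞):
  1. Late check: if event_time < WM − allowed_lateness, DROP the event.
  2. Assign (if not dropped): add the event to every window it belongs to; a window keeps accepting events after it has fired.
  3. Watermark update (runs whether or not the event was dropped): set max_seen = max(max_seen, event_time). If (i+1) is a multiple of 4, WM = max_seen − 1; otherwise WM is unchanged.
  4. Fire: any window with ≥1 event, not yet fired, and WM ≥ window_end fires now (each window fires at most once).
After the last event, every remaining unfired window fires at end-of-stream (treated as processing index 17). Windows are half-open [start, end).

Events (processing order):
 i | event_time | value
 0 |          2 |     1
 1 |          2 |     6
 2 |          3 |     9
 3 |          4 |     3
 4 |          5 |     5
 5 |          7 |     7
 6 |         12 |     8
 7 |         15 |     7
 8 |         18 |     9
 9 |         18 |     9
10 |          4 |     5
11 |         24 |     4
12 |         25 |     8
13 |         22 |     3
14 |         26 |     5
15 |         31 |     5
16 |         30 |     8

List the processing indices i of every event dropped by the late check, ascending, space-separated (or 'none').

10

i=0 t=2 v=1: → [2,13),[1,12),[0,11); WM=−∞
i=1 t=2 v=6: → [2,13),[1,12),[0,11); WM=−∞
i=2 t=3 v=9: → [3,14),[2,13),[1,12),[0,11); WM=−∞
i=3 t=4 v=3: → [4,15),[3,14),[2,13),[1,12),[0,11); WM=3
i=4 t=5 v=5: → [5,16),[4,15),[3,14),[2,13),[1,12),[0,11); WM=3
i=5 t=7 v=7: → [7,18),[6,17),[5,16),[4,15),[3,14),[2,13),[1,12),[0,11); WM=3
i=6 t=12 v=8: → [12,23),[11,22),[10,21),[9,20),[8,19),[7,18),[6,17),[5,16),[4,15),[3,14),[2,13); WM=3
i=7 t=15 v=7: → [15,26),[14,25),[13,24),[12,23),[11,22),[10,21),[9,20),[8,19),[7,18),[6,17),[5,16); WM=14; [0,11) fires=6 [1,12) fires=6 [2,13) fires=7 [3,14) fires=5
i=8 t=18 v=9: → [18,29),[17,28),[16,27),[15,26),[14,25),[13,24),[12,23),[11,22),[10,21),[9,20),[8,19); WM=14
i=9 t=18 v=9: → [18,29),[17,28),[16,27),[15,26),[14,25),[13,24),[12,23),[11,22),[10,21),[9,20),[8,19); WM=14
i=10 t=4 v=5: DROP (t<14-2); WM=14
i=11 t=24 v=4: → [24,35),[23,34),[22,33),[21,32),[20,31),[19,30),[18,29),[17,28),[16,27),[15,26),[14,25); WM=23; [4,15) fires=4 [5,16) fires=3 [6,17) fires=2 [7,18) fires=2 [8,19) fires=3 [9,20) fires=3 [10,21) fires=3 [11,22) fires=3 [12,23) fires=3
i=12 t=25 v=8: → [25,36),[24,35),[23,34),[22,33),[21,32),[20,31),[19,30),[18,29),[17,28),[16,27),[15,26); WM=23
i=13 t=22 v=3: → [22,33),[21,32),[20,31),[19,30),[18,29),[17,28),[16,27),[15,26),[14,25),[13,24),[12,23); WM=23
i=14 t=26 v=5: → [26,37),[25,36),[24,35),[23,34),[22,33),[21,32),[20,31),[19,30),[18,29),[17,28),[16,27); WM=23
i=15 t=31 v=5: → [31,42),[30,41),[29,40),[28,39),[27,38),[26,37),[25,36),[24,35),[23,34),[22,33),[21,32); WM=30; [13,24) fires=3 [14,25) fires=4 [15,26) fires=5 [16,27) fires=5 [17,28) fires=5 [18,29) fires=5 [19,30) fires=4
i=16 t=30 v=8: → [30,41),[29,40),[28,39),[27,38),[26,37),[25,36),[24,35),[23,34),[22,33),[21,32),[20,31); WM=30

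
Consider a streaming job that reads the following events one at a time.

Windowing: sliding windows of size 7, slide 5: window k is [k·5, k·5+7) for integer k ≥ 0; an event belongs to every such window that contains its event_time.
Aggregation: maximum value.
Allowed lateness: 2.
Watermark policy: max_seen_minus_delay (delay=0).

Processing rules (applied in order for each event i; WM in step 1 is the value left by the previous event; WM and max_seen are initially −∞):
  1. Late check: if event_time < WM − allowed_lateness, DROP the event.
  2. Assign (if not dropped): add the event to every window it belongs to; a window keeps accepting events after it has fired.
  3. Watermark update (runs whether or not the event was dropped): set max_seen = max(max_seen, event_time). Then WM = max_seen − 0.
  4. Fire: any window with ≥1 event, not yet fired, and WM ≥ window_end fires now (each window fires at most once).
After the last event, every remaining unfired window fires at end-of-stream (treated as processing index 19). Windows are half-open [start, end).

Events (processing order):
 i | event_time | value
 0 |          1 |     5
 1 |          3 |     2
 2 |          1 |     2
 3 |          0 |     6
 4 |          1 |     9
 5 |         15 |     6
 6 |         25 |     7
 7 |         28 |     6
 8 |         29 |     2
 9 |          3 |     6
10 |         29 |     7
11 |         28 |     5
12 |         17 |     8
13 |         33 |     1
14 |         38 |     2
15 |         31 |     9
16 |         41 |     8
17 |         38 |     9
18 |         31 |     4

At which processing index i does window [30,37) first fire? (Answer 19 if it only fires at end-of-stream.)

14

i=0 t=1 v=5: → [0,7); WM=1
i=1 t=3 v=2: → [0,7); WM=3
i=2 t=1 v=2: → [0,7); WM=3
i=3 t=0 v=6: DROP (t<3-2); WM=3
i=4 t=1 v=9: → [0,7); WM=3
i=5 t=15 v=6: → [15,22),[10,17); WM=15; [0,7) fires=9
i=6 t=25 v=7: → [25,32),[20,27); WM=25; [10,17) fires=6 [15,22) fires=6
i=7 t=28 v=6: → [25,32); WM=28; [20,27) fires=7
i=8 t=29 v=2: → [25,32); WM=29
i=9 t=3 v=6: DROP (t<29-2); WM=29
i=10 t=29 v=7: → [25,32); WM=29
i=11 t=28 v=5: → [25,32); WM=29
i=12 t=17 v=8: DROP (t<29-2); WM=29
i=13 t=33 v=1: → [30,37); WM=33; [25,32) fires=7
i=14 t=38 v=2: → [35,42); WM=38; [30,37) fires=1
i=15 t=31 v=9: DROP (t<38-2); WM=38
i=16 t=41 v=8: → [40,47),[35,42); WM=41
i=17 t=38 v=9: DROP (t<41-2); WM=41
i=18 t=31 v=4: DROP (t<41-2); WM=41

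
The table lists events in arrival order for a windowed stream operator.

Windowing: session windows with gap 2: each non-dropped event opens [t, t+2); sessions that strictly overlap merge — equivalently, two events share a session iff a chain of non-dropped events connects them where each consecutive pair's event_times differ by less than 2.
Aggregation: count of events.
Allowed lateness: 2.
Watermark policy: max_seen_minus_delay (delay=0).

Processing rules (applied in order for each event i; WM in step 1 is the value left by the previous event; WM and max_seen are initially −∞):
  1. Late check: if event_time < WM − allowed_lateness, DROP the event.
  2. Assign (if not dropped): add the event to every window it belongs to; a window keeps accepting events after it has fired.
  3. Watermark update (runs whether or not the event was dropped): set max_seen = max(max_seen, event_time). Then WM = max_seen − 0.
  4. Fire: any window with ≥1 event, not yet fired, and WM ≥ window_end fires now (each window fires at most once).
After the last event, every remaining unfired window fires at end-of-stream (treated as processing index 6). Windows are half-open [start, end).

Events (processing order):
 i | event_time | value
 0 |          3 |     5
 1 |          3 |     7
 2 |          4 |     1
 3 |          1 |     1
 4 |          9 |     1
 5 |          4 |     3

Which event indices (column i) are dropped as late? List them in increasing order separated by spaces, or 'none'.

3 5

i=0 t=3 v=5: → [3,5); WM=3
i=1 t=3 v=7: → [3,5); WM=3
i=2 t=4 v=1: → [3,6); WM=4
i=3 t=1 v=1: DROP (t<4-2); WM=4
i=4 t=9 v=1: → [9,11); WM=9
i=5 t=4 v=3: DROP (t<9-2); WM=9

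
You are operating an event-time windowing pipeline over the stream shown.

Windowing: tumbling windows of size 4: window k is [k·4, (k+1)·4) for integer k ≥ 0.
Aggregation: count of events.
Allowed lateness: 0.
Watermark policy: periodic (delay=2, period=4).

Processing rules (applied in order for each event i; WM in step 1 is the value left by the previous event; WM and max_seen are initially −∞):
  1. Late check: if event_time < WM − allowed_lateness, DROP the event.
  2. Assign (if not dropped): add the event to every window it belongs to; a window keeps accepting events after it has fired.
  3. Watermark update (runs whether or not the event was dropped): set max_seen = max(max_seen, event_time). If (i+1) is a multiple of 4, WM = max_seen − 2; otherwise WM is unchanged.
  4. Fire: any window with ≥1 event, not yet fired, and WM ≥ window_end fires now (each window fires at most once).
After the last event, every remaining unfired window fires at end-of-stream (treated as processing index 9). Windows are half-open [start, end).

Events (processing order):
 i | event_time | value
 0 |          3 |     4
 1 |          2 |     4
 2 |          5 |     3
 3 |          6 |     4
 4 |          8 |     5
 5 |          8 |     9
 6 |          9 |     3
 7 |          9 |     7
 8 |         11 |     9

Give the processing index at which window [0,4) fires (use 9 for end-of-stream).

i=0 t=3 v=4: → [0,4); WM=−∞
i=1 t=2 v=4: → [0,4); WM=−∞
i=2 t=5 v=3: → [4,8); WM=−∞
i=3 t=6 v=4: → [4,8); WM=4; [0,4) fires=2
i=4 t=8 v=5: → [8,12); WM=4
i=5 t=8 v=9: → [8,12); WM=4
i=6 t=9 v=3: → [8,12); WM=4
i=7 t=9 v=7: → [8,12); WM=7
i=8 t=11 v=9: → [8,12); WM=7

3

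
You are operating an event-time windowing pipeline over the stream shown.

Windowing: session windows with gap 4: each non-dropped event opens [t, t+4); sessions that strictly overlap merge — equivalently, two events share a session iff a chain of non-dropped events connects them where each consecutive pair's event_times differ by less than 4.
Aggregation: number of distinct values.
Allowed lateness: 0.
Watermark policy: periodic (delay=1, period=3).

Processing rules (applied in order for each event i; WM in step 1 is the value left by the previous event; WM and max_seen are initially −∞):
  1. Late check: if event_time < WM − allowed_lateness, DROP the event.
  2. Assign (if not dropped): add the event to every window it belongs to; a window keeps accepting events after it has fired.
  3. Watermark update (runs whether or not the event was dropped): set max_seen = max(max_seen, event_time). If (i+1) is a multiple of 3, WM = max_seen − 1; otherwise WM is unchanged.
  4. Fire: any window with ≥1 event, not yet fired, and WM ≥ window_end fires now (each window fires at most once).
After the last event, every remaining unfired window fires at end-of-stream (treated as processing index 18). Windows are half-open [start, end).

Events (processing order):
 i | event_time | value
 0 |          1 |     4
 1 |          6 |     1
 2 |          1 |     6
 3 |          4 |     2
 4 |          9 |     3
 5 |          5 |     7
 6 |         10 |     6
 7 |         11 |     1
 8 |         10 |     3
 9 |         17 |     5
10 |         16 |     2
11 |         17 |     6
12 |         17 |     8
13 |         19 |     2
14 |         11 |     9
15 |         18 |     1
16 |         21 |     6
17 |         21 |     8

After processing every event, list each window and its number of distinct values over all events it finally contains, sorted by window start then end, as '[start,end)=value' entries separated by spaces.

[1,5)=2 [5,15)=4 [16,25)=5

i=0 t=1 v=4: → [1,5); WM=−∞
i=1 t=6 v=1: → [6,10); WM=−∞
i=2 t=1 v=6: → [1,5); WM=5
i=3 t=4 v=2: DROP (t<5-0); WM=5
i=4 t=9 v=3: → [6,13); WM=5
i=5 t=5 v=7: → [5,13); WM=8
i=6 t=10 v=6: → [5,14); WM=8
i=7 t=11 v=1: → [5,15); WM=8
i=8 t=10 v=3: → [5,15); WM=10
i=9 t=17 v=5: → [17,21); WM=10
i=10 t=16 v=2: → [16,21); WM=10
i=11 t=17 v=6: → [16,21); WM=16
i=12 t=17 v=8: → [16,21); WM=16
i=13 t=19 v=2: → [16,23); WM=16
i=14 t=11 v=9: DROP (t<16-0); WM=18
i=15 t=18 v=1: → [16,23); WM=18
i=16 t=21 v=6: → [16,25); WM=18
i=17 t=21 v=8: → [16,25); WM=20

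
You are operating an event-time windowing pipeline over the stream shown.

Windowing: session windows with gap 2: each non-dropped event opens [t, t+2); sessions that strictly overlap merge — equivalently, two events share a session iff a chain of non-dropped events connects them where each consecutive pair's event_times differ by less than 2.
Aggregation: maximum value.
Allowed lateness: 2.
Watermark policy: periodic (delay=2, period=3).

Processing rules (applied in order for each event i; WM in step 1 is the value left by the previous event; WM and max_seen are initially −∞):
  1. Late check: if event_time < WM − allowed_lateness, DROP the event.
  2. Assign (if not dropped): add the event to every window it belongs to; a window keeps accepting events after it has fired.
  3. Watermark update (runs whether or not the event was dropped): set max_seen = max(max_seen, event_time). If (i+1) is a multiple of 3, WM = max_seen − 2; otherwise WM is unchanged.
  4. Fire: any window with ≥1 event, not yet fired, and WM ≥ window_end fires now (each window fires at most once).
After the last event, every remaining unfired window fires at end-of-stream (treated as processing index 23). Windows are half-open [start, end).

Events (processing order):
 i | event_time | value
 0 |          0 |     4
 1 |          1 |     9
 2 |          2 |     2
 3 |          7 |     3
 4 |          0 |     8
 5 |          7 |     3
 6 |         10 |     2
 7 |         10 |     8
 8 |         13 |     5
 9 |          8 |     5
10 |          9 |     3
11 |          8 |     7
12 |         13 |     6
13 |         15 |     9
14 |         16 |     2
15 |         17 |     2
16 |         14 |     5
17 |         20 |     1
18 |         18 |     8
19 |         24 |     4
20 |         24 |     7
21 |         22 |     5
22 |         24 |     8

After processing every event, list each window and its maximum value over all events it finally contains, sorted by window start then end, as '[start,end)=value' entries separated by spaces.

[0,4)=9 [7,9)=3 [9,12)=8 [13,20)=9 [20,22)=1 [22,24)=5 [24,26)=8

i=0 t=0 v=4: → [0,2); WM=−∞
i=1 t=1 v=9: → [0,3); WM=−∞
i=2 t=2 v=2: → [0,4); WM=0
i=3 t=7 v=3: → [7,9); WM=0
i=4 t=0 v=8: → [0,4); WM=0
i=5 t=7 v=3: → [7,9); WM=5
i=6 t=10 v=2: → [10,12); WM=5
i=7 t=10 v=8: → [10,12); WM=5
i=8 t=13 v=5: → [13,15); WM=11
i=9 t=8 v=5: DROP (t<11-2); WM=11
i=10 t=9 v=3: → [9,12); WM=11
i=11 t=8 v=7: DROP (t<11-2); WM=11
i=12 t=13 v=6: → [13,15); WM=11
i=13 t=15 v=9: → [15,17); WM=11
i=14 t=16 v=2: → [15,18); WM=14
i=15 t=17 v=2: → [15,19); WM=14
i=16 t=14 v=5: → [13,19); WM=14
i=17 t=20 v=1: → [20,22); WM=18
i=18 t=18 v=8: → [13,20); WM=18
i=19 t=24 v=4: → [24,26); WM=18
i=20 t=24 v=7: → [24,26); WM=22
i=21 t=22 v=5: → [22,24); WM=22
i=22 t=24 v=8: → [24,26); WM=22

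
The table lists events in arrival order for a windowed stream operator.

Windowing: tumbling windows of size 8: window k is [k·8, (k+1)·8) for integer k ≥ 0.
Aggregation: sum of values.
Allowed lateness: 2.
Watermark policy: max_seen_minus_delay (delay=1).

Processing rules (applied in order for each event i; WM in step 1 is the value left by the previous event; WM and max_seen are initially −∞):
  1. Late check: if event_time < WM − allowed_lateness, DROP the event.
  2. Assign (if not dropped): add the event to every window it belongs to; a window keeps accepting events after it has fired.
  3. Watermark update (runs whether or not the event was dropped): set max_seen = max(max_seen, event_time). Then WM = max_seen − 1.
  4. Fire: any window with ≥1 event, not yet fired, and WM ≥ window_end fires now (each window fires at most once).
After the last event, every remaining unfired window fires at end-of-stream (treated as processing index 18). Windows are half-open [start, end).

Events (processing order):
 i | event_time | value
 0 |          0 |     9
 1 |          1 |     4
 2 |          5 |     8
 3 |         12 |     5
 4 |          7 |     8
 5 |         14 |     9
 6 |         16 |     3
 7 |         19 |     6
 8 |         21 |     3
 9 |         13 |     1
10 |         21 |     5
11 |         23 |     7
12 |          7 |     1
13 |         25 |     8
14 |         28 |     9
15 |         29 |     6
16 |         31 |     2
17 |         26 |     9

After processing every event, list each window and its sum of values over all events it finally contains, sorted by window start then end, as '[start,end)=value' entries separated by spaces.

i=0 t=0 v=9: → [0,8); WM=-1
i=1 t=1 v=4: → [0,8); WM=0
i=2 t=5 v=8: → [0,8); WM=4
i=3 t=12 v=5: → [8,16); WM=11; [0,8) fires=21
i=4 t=7 v=8: DROP (t<11-2); WM=11
i=5 t=14 v=9: → [8,16); WM=13
i=6 t=16 v=3: → [16,24); WM=15
i=7 t=19 v=6: → [16,24); WM=18; [8,16) fires=14
i=8 t=21 v=3: → [16,24); WM=20
i=9 t=13 v=1: DROP (t<20-2); WM=20
i=10 t=21 v=5: → [16,24); WM=20
i=11 t=23 v=7: → [16,24); WM=22
i=12 t=7 v=1: DROP (t<22-2); WM=22
i=13 t=25 v=8: → [24,32); WM=24; [16,24) fires=24
i=14 t=28 v=9: → [24,32); WM=27
i=15 t=29 v=6: → [24,32); WM=28
i=16 t=31 v=2: → [24,32); WM=30
i=17 t=26 v=9: DROP (t<30-2); WM=30

[0,8)=21 [8,16)=14 [16,24)=24 [24,32)=25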